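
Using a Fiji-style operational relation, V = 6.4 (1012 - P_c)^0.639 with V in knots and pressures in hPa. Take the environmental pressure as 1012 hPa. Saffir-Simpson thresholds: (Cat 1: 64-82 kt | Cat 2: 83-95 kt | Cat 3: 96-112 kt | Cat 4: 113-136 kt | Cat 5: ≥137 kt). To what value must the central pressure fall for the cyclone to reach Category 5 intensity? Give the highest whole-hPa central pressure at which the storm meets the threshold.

Category 5 begins at V = 137 kt.
Required ΔP = (137/6.4)^(1/0.639) = 21.406^1.565 ≈ 120.84 hPa.
P_c ≤ 1012 − 120.84 = 891.16, so the highest integer P_c is 891 hPa.

891 hPa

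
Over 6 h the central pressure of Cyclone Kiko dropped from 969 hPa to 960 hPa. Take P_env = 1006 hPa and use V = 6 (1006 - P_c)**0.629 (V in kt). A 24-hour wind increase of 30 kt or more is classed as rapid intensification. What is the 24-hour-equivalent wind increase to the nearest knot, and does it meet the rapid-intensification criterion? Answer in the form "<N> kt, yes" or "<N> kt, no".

34 kt, yes

V₁: ΔP = 37, V ≈ 6 × 37^0.629 ≈ 58.15 kt.
V₂: ΔP = 46, V ≈ 6 × 46^0.629 ≈ 66.68 kt.
ΔV over 6 h = 8.53 kt → 24 h equivalent = 8.53 × 24/6 ≈ 34.12 kt.
34 kt ≥ 30 kt ⇒ rapid intensification.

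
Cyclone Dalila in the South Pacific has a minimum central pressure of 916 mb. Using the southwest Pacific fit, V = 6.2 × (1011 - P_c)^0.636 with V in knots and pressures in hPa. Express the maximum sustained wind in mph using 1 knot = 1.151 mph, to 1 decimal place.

129.2 mph

ΔP = 1011 − 916 = 95 mb.
V ≈ 6.2 × 95^0.636 = 6.2 × 18.106 ≈ 112.260 kt.
112.260 × 1.151 ≈ 129.21 mph → 129.2 mph.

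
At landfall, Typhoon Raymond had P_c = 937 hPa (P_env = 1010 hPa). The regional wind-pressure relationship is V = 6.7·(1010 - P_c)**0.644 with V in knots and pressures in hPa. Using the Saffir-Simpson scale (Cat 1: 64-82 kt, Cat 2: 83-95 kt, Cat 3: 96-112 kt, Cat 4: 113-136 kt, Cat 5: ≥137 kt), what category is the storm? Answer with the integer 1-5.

3

ΔP = 1010 − 937 = 73 hPa.
V ≈ 6.7 × 73^0.644 = 6.7 × 15.85 ≈ 106 kt.
106 kt falls in the Category 3 band.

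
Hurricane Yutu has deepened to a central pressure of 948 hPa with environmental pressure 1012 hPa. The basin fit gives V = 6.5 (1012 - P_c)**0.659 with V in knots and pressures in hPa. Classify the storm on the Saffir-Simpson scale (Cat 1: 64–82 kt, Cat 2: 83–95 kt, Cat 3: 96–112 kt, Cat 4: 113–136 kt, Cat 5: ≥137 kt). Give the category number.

ΔP = 1012 − 948 = 64 hPa.
V ≈ 6.5 × 64^0.659 = 6.5 × 15.50 ≈ 101 kt.
101 kt falls in the Category 3 band.

3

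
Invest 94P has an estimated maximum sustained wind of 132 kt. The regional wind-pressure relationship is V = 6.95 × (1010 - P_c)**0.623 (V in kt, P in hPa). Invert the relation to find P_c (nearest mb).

ΔP = (V / 6.95)^(1/0.623) = (132/6.95)^1.605.
132/6.95 = 18.993; 18.993^1.605 ≈ 112.80 mb.
P_c = 1010 − 112.80 = 897.20 ≈ 897 mb.

897 mb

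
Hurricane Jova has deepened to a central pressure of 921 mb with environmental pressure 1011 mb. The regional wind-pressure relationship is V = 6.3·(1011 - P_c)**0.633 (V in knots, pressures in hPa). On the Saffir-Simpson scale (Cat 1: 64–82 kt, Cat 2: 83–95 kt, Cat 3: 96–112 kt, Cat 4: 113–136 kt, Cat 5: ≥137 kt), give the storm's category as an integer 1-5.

ΔP = 1011 − 921 = 90 mb.
V ≈ 6.3 × 90^0.633 = 6.3 × 17.26 ≈ 109 kt.
109 kt falls in the Category 3 band.

3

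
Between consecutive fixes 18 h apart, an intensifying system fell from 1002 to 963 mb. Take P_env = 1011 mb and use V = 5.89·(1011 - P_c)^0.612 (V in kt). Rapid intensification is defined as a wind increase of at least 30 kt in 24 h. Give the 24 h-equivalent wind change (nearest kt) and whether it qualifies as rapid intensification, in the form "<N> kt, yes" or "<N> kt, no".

V₁: ΔP = 9, V ≈ 5.89 × 9^0.612 ≈ 22.60 kt.
V₂: ΔP = 48, V ≈ 5.89 × 48^0.612 ≈ 62.96 kt.
ΔV over 18 h = 40.36 kt → 24 h equivalent = 40.36 × 24/18 ≈ 53.81 kt.
54 kt ≥ 30 kt ⇒ rapid intensification.

54 kt, yes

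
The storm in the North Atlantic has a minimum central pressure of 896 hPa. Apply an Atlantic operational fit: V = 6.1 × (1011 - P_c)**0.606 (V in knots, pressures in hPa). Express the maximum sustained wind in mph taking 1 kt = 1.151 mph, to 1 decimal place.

124.5 mph

ΔP = 1011 − 896 = 115 hPa.
V ≈ 6.1 × 115^0.606 = 6.1 × 17.733 ≈ 108.171 kt.
108.171 × 1.151 ≈ 124.51 mph → 124.5 mph.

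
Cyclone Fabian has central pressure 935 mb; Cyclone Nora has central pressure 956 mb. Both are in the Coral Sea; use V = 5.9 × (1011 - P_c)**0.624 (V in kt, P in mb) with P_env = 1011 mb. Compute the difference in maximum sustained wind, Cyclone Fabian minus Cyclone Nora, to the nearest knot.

16 kt

Cyclone Fabian: ΔP = 76; V ≈ 5.9 × 76^0.624 ≈ 88.00 kt.
Cyclone Nora: ΔP = 55; V ≈ 5.9 × 55^0.624 ≈ 71.92 kt.
Difference ≈ 88.00 − 71.92 = 16.08 → 16 kt.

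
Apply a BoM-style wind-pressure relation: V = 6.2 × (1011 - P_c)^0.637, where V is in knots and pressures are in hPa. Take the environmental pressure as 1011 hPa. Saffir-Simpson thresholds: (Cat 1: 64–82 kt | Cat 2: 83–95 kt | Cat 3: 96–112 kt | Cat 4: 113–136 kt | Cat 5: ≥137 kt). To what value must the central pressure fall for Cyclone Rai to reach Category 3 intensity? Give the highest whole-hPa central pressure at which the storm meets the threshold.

Category 3 begins at V = 96 kt.
Required ΔP = (96/6.2)^(1/0.637) = 15.484^1.570 ≈ 73.78 hPa.
P_c ≤ 1011 − 73.78 = 937.22, so the highest integer P_c is 937 hPa.

937 hPa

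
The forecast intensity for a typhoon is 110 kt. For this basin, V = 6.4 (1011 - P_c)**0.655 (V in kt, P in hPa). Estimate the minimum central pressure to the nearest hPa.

934 hPa

ΔP = (V / 6.4)^(1/0.655) = (110/6.4)^1.527.
110/6.4 = 17.188; 17.188^1.527 ≈ 76.88 hPa.
P_c = 1011 − 76.88 = 934.12 ≈ 934 hPa.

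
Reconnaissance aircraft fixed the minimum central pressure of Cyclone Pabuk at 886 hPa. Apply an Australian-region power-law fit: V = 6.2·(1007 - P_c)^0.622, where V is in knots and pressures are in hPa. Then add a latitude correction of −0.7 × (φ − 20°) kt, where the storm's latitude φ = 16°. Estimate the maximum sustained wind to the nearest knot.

ΔP = 1007 − 886 = 121 hPa.
121^0.622 ≈ 19.747.
V ≈ 6.2 × 19.747 ≈ 122.4 kt.
Latitude correction: −0.7 × (16 − 20) = 2.8 kt.
Corrected V ≈ 125.2 kt → 125 kt.

125 kt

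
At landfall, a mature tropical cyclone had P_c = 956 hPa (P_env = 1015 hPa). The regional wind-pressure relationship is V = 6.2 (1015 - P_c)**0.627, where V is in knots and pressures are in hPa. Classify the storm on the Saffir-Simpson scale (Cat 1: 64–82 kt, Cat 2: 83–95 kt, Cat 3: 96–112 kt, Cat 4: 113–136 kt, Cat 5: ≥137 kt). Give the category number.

ΔP = 1015 − 956 = 59 hPa.
V ≈ 6.2 × 59^0.627 = 6.2 × 12.89 ≈ 80 kt.
80 kt falls in the Category 1 band.

1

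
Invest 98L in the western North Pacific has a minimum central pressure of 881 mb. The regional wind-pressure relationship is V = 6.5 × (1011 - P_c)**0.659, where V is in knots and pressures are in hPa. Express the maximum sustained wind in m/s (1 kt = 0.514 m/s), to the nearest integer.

83 m/s

ΔP = 1011 − 881 = 130 mb.
V ≈ 6.5 × 130^0.659 = 6.5 × 24.722 ≈ 160.695 kt.
160.695 × 0.514 ≈ 82.60 m/s → 83 m/s.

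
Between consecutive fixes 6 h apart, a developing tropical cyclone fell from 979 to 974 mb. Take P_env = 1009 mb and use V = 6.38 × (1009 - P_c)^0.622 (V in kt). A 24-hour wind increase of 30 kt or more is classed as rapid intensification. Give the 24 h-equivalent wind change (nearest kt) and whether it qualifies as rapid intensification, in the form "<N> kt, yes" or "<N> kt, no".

V₁: ΔP = 30, V ≈ 6.38 × 30^0.622 ≈ 52.92 kt.
V₂: ΔP = 35, V ≈ 6.38 × 35^0.622 ≈ 58.24 kt.
ΔV over 6 h = 5.32 kt → 24 h equivalent = 5.32 × 24/6 ≈ 21.28 kt.
21 kt < 30 kt ⇒ not rapid intensification.

21 kt, no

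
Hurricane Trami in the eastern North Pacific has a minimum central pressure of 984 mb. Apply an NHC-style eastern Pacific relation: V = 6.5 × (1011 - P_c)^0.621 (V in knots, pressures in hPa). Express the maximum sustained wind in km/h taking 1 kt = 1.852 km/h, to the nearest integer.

ΔP = 1011 − 984 = 27 mb.
V ≈ 6.5 × 27^0.621 = 6.5 × 7.742 ≈ 50.326 kt.
50.326 × 1.852 ≈ 93.20 km/h → 93 km/h.

93 km/h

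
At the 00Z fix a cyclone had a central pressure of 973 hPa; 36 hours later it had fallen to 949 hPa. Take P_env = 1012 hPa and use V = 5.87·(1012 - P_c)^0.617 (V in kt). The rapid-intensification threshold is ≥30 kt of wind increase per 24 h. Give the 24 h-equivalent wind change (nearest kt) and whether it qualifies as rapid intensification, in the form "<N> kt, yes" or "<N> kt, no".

V₁: ΔP = 39, V ≈ 5.87 × 39^0.617 ≈ 56.28 kt.
V₂: ΔP = 63, V ≈ 5.87 × 63^0.617 ≈ 75.65 kt.
ΔV over 36 h = 19.37 kt → 24 h equivalent = 19.37 × 24/36 ≈ 12.91 kt.
13 kt < 30 kt ⇒ not rapid intensification.

13 kt, no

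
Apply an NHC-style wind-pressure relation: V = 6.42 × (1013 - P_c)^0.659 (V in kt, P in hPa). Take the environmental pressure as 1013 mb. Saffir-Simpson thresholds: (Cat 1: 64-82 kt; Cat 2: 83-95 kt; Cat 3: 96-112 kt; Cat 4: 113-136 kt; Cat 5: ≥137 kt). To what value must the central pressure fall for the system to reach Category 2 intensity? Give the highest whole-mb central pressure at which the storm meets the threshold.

Category 2 begins at V = 83 kt.
Required ΔP = (83/6.42)^(1/0.659) = 12.928^1.517 ≈ 48.61 mb.
P_c ≤ 1013 − 48.61 = 964.39, so the highest integer P_c is 964 mb.

964 mb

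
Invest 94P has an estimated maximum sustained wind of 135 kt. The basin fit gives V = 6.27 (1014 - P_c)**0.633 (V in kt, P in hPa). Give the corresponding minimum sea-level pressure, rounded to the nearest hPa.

ΔP = (V / 6.27)^(1/0.633) = (135/6.27)^1.580.
135/6.27 = 21.531; 21.531^1.580 ≈ 127.63 hPa.
P_c = 1014 − 127.63 = 886.37 ≈ 886 hPa.

886 hPa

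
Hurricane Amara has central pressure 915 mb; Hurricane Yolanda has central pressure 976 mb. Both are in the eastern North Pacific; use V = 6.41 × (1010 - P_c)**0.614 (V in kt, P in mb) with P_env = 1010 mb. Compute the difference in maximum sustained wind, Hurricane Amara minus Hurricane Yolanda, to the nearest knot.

Hurricane Amara: ΔP = 95; V ≈ 6.41 × 95^0.614 ≈ 105.00 kt.
Hurricane Yolanda: ΔP = 34; V ≈ 6.41 × 34^0.614 ≈ 55.87 kt.
Difference ≈ 105.00 − 55.87 = 49.13 → 49 kt.

49 kt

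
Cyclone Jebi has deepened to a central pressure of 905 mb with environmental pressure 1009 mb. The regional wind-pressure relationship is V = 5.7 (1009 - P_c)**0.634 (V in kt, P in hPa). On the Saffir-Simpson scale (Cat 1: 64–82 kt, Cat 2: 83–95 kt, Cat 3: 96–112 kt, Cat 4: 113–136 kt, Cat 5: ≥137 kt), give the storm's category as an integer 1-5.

3

ΔP = 1009 − 905 = 104 mb.
V ≈ 5.7 × 104^0.634 = 5.7 × 19.00 ≈ 108 kt.
108 kt falls in the Category 3 band.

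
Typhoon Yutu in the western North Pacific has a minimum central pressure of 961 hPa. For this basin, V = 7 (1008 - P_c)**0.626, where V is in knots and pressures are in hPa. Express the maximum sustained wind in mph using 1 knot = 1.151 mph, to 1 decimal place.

89.7 mph

ΔP = 1008 − 961 = 47 hPa.
V ≈ 7 × 47^0.626 = 7 × 11.136 ≈ 77.953 kt.
77.953 × 1.151 ≈ 89.72 mph → 89.7 mph.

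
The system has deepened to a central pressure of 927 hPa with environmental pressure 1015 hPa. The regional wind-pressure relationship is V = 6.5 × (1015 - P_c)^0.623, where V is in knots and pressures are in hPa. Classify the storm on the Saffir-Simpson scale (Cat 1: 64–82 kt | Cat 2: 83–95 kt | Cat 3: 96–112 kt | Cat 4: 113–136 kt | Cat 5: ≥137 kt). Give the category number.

3

ΔP = 1015 − 927 = 88 hPa.
V ≈ 6.5 × 88^0.623 = 6.5 × 16.27 ≈ 106 kt.
106 kt falls in the Category 3 band.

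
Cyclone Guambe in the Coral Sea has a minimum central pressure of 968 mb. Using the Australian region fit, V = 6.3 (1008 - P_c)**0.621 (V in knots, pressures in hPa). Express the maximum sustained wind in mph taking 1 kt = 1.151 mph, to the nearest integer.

72 mph

ΔP = 1008 − 968 = 40 mb.
V ≈ 6.3 × 40^0.621 = 6.3 × 9.883 ≈ 62.262 kt.
62.262 × 1.151 ≈ 71.66 mph → 72 mph.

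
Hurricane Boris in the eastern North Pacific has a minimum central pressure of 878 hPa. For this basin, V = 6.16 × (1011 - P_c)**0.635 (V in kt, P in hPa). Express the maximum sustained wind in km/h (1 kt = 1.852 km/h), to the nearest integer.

255 km/h

ΔP = 1011 − 878 = 133 hPa.
V ≈ 6.16 × 133^0.635 = 6.16 × 22.318 ≈ 137.476 kt.
137.476 × 1.852 ≈ 254.61 km/h → 255 km/h.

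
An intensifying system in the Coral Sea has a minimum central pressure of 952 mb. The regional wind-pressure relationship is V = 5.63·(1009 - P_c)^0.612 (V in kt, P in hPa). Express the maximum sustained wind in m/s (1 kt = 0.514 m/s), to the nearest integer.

ΔP = 1009 − 952 = 57 mb.
V ≈ 5.63 × 57^0.612 = 5.63 × 11.874 ≈ 66.850 kt.
66.850 × 0.514 ≈ 34.36 m/s → 34 m/s.

34 m/s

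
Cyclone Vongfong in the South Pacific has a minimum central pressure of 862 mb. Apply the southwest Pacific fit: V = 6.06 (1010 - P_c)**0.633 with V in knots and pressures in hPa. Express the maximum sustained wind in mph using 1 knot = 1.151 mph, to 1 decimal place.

164.9 mph

ΔP = 1010 − 862 = 148 mb.
V ≈ 6.06 × 148^0.633 = 6.06 × 23.647 ≈ 143.301 kt.
143.301 × 1.151 ≈ 164.94 mph → 164.9 mph.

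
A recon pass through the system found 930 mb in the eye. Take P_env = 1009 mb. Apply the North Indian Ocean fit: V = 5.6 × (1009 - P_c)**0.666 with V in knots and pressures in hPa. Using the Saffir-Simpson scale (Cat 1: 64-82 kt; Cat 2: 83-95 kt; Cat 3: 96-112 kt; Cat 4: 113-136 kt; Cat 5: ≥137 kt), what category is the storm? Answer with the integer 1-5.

ΔP = 1009 − 930 = 79 mb.
V ≈ 5.6 × 79^0.666 = 5.6 × 18.36 ≈ 103 kt.
103 kt falls in the Category 3 band.

3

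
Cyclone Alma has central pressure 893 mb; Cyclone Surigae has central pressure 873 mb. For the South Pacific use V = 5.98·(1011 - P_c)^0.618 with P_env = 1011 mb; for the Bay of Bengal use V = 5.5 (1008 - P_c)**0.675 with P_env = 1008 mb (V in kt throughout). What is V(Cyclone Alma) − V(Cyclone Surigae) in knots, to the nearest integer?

-37 kt

Cyclone Alma: ΔP = 118; V ≈ 5.98 × 118^0.618 ≈ 114.06 kt.
Cyclone Surigae: ΔP = 135; V ≈ 5.5 × 135^0.675 ≈ 150.78 kt.
Difference ≈ 114.06 − 150.78 = -36.72 → -37 kt.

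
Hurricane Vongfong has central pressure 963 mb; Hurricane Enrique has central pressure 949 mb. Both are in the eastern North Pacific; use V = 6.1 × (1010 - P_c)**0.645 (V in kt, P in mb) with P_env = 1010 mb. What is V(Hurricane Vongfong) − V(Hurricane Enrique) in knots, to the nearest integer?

Hurricane Vongfong: ΔP = 47; V ≈ 6.1 × 47^0.645 ≈ 73.09 kt.
Hurricane Enrique: ΔP = 61; V ≈ 6.1 × 61^0.645 ≈ 86.47 kt.
Difference ≈ 73.09 − 86.47 = -13.38 → -13 kt.

-13 kt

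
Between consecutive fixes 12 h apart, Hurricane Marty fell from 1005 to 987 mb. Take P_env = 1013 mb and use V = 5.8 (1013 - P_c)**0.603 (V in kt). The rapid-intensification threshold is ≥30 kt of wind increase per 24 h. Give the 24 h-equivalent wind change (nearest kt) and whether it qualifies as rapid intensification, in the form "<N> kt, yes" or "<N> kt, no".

V₁: ΔP = 8, V ≈ 5.8 × 8^0.603 ≈ 20.32 kt.
V₂: ΔP = 26, V ≈ 5.8 × 26^0.603 ≈ 41.37 kt.
ΔV over 12 h = 21.05 kt → 24 h equivalent = 21.05 × 24/12 ≈ 42.10 kt.
42 kt ≥ 30 kt ⇒ rapid intensification.

42 kt, yes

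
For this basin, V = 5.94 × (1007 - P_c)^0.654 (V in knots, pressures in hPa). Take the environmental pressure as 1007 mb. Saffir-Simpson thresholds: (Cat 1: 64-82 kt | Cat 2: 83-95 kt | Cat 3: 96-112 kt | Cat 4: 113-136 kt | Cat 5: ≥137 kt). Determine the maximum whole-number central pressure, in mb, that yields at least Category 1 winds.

Category 1 begins at V = 64 kt.
Required ΔP = (64/5.94)^(1/0.654) = 10.774^1.529 ≈ 37.90 mb.
P_c ≤ 1007 − 37.90 = 969.10, so the highest integer P_c is 969 mb.

969 mb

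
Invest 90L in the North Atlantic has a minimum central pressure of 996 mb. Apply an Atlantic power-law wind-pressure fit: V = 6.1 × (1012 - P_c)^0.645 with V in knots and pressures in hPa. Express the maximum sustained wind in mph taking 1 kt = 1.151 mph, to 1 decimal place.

ΔP = 1012 − 996 = 16 mb.
V ≈ 6.1 × 16^0.645 = 6.1 × 5.979 ≈ 36.474 kt.
36.474 × 1.151 ≈ 41.98 mph → 42.0 mph.

42.0 mph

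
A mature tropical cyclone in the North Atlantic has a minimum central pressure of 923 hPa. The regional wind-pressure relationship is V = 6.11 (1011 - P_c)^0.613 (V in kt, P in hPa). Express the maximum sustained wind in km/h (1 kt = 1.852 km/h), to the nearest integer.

176 km/h

ΔP = 1011 − 923 = 88 hPa.
V ≈ 6.11 × 88^0.613 = 6.11 × 15.559 ≈ 95.062 kt.
95.062 × 1.852 ≈ 176.06 km/h → 176 km/h.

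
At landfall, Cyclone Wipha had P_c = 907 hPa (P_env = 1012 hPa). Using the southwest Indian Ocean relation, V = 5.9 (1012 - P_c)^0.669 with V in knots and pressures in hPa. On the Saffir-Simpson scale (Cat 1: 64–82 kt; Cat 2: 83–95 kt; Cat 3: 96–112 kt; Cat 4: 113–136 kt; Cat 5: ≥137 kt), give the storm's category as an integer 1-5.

ΔP = 1012 − 907 = 105 hPa.
V ≈ 5.9 × 105^0.669 = 5.9 × 22.50 ≈ 133 kt.
133 kt falls in the Category 4 band.

4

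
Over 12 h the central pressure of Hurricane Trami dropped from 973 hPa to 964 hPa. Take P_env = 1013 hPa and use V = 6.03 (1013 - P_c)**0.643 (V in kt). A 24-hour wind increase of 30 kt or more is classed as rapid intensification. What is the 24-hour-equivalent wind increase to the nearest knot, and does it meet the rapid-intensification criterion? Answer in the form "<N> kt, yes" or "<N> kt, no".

V₁: ΔP = 40, V ≈ 6.03 × 40^0.643 ≈ 64.63 kt.
V₂: ΔP = 49, V ≈ 6.03 × 49^0.643 ≈ 73.64 kt.
ΔV over 12 h = 9.01 kt → 24 h equivalent = 9.01 × 24/12 ≈ 18.02 kt.
18 kt < 30 kt ⇒ not rapid intensification.

18 kt, no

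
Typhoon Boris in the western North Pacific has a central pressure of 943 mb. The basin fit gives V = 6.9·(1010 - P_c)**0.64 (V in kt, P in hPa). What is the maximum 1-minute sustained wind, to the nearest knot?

ΔP = 1010 − 943 = 67 mb.
67^0.64 ≈ 14.746.
V ≈ 6.9 × 14.746 ≈ 101.8 kt.

102 kt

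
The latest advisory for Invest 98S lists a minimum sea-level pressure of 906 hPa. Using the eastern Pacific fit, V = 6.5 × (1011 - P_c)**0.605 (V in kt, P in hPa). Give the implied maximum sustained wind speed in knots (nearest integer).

109 kt

ΔP = 1011 − 906 = 105 hPa.
105^0.605 ≈ 16.704.
V ≈ 6.5 × 16.704 ≈ 108.6 kt.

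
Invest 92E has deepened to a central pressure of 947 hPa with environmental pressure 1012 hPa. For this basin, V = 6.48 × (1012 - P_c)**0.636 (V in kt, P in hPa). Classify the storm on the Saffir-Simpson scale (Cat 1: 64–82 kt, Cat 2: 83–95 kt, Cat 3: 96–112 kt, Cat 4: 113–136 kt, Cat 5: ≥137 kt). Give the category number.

2

ΔP = 1012 − 947 = 65 hPa.
V ≈ 6.48 × 65^0.636 = 6.48 × 14.22 ≈ 92 kt.
92 kt falls in the Category 2 band.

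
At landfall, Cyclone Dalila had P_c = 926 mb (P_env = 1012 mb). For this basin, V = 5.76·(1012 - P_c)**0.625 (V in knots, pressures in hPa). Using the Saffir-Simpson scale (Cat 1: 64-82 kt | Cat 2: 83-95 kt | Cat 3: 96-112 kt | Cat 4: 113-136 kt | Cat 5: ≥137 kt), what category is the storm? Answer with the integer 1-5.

2

ΔP = 1012 − 926 = 86 mb.
V ≈ 5.76 × 86^0.625 = 5.76 × 16.18 ≈ 93 kt.
93 kt falls in the Category 2 band.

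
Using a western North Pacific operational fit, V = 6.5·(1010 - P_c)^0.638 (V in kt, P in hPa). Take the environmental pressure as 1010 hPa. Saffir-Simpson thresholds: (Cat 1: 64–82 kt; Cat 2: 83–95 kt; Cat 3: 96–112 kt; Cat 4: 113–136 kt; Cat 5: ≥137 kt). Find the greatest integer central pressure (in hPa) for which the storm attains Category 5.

Category 5 begins at V = 137 kt.
Required ΔP = (137/6.5)^(1/0.638) = 21.077^1.567 ≈ 118.83 hPa.
P_c ≤ 1010 − 118.83 = 891.17, so the highest integer P_c is 891 hPa.

891 hPa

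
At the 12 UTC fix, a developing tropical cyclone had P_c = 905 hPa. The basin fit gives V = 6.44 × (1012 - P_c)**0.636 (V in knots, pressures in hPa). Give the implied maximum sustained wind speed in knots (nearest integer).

126 kt

ΔP = 1012 − 905 = 107 hPa.
107^0.636 ≈ 19.529.
V ≈ 6.44 × 19.529 ≈ 125.8 kt.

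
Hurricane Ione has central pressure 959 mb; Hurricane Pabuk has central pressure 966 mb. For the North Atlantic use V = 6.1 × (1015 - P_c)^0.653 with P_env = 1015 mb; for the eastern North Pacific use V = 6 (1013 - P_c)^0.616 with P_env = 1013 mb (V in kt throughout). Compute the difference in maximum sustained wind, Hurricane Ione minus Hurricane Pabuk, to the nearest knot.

20 kt

Hurricane Ione: ΔP = 56; V ≈ 6.1 × 56^0.653 ≈ 84.51 kt.
Hurricane Pabuk: ΔP = 47; V ≈ 6 × 47^0.616 ≈ 64.29 kt.
Difference ≈ 84.51 − 64.29 = 20.22 → 20 kt.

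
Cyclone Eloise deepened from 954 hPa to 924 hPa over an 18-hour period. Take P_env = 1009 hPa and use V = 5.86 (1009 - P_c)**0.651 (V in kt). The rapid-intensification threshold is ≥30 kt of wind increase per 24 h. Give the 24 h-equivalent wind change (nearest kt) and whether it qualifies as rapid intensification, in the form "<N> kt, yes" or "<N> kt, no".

35 kt, yes

V₁: ΔP = 55, V ≈ 5.86 × 55^0.651 ≈ 79.59 kt.
V₂: ΔP = 85, V ≈ 5.86 × 85^0.651 ≈ 105.67 kt.
ΔV over 18 h = 26.08 kt → 24 h equivalent = 26.08 × 24/18 ≈ 34.77 kt.
35 kt ≥ 30 kt ⇒ rapid intensification.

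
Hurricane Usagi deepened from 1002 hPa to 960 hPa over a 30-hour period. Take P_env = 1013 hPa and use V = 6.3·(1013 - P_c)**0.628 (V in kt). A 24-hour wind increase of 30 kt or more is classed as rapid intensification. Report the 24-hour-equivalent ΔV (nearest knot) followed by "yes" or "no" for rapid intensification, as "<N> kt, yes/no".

38 kt, yes

V₁: ΔP = 11, V ≈ 6.3 × 11^0.628 ≈ 28.40 kt.
V₂: ΔP = 53, V ≈ 6.3 × 53^0.628 ≈ 76.24 kt.
ΔV over 30 h = 47.84 kt → 24 h equivalent = 47.84 × 24/30 ≈ 38.27 kt.
38 kt ≥ 30 kt ⇒ rapid intensification.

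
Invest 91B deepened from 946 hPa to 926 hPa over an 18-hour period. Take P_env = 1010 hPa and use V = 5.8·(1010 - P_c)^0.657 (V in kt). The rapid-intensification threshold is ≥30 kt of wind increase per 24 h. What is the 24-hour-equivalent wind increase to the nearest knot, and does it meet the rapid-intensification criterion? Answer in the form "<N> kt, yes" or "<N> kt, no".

23 kt, no

V₁: ΔP = 64, V ≈ 5.8 × 64^0.657 ≈ 89.14 kt.
V₂: ΔP = 84, V ≈ 5.8 × 84^0.657 ≈ 106.58 kt.
ΔV over 18 h = 17.44 kt → 24 h equivalent = 17.44 × 24/18 ≈ 23.25 kt.
23 kt < 30 kt ⇒ not rapid intensification.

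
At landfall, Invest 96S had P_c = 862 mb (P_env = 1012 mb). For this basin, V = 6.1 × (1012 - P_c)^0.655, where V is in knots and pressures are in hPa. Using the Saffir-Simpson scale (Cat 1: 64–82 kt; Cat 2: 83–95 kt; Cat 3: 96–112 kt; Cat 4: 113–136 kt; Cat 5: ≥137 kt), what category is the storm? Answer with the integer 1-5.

5

ΔP = 1012 − 862 = 150 mb.
V ≈ 6.1 × 150^0.655 = 6.1 × 26.63 ≈ 162 kt.
162 kt falls in the Category 5 band.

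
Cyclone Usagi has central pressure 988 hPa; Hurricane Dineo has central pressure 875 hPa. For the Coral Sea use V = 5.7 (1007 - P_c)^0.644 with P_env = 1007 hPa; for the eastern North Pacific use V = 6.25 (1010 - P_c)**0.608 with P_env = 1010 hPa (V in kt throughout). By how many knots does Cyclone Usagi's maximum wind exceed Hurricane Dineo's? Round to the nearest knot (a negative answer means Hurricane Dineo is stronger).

-85 kt

Cyclone Usagi: ΔP = 19; V ≈ 5.7 × 19^0.644 ≈ 37.97 kt.
Hurricane Dineo: ΔP = 135; V ≈ 6.25 × 135^0.608 ≈ 123.35 kt.
Difference ≈ 37.97 − 123.35 = -85.38 → -85 kt.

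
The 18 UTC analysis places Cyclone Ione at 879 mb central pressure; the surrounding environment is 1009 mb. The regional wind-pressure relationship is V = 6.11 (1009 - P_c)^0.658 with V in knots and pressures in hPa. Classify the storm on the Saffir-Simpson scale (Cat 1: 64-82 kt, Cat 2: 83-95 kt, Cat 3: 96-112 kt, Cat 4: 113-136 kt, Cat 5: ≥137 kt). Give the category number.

ΔP = 1009 − 879 = 130 mb.
V ≈ 6.11 × 130^0.658 = 6.11 × 24.60 ≈ 150 kt.
150 kt falls in the Category 5 band.

5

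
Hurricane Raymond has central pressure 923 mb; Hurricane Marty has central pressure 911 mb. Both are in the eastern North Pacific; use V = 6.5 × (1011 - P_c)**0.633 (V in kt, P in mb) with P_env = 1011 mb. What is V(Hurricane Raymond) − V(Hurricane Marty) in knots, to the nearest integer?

Hurricane Raymond: ΔP = 88; V ≈ 6.5 × 88^0.633 ≈ 110.60 kt.
Hurricane Marty: ΔP = 100; V ≈ 6.5 × 100^0.633 ≈ 119.93 kt.
Difference ≈ 110.60 − 119.93 = -9.33 → -9 kt.

-9 kt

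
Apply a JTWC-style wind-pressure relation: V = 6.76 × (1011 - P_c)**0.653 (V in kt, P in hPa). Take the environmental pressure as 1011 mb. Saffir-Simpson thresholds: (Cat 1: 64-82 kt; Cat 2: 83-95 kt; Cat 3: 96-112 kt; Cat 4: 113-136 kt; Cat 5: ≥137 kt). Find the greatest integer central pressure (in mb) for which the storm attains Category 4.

936 mb

Category 4 begins at V = 113 kt.
Required ΔP = (113/6.76)^(1/0.653) = 16.716^1.531 ≈ 74.66 mb.
P_c ≤ 1011 − 74.66 = 936.34, so the highest integer P_c is 936 mb.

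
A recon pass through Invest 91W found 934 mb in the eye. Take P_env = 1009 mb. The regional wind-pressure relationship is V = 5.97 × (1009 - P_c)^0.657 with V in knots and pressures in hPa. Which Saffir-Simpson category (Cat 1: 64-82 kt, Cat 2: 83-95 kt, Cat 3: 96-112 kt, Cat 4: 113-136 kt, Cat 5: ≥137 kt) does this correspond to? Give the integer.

ΔP = 1009 − 934 = 75 mb.
V ≈ 5.97 × 75^0.657 = 5.97 × 17.06 ≈ 102 kt.
102 kt falls in the Category 3 band.

3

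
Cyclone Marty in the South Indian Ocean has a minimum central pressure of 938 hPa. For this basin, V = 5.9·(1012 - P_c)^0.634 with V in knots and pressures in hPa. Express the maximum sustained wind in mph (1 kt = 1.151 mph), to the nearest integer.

ΔP = 1012 − 938 = 74 hPa.
V ≈ 5.9 × 74^0.634 = 5.9 × 15.314 ≈ 90.353 kt.
90.353 × 1.151 ≈ 104.00 mph → 104 mph.

104 mph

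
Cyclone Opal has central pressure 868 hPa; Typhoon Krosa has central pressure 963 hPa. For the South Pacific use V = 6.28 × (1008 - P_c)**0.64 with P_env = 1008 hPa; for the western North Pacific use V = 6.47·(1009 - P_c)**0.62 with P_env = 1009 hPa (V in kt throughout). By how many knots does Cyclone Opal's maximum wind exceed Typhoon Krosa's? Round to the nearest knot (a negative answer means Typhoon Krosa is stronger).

79 kt

Cyclone Opal: ΔP = 140; V ≈ 6.28 × 140^0.64 ≈ 148.42 kt.
Typhoon Krosa: ΔP = 46; V ≈ 6.47 × 46^0.62 ≈ 69.47 kt.
Difference ≈ 148.42 − 69.47 = 78.95 → 79 kt.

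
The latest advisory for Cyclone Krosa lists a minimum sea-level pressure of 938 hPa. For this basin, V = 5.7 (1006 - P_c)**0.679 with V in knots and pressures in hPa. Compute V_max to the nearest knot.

ΔP = 1006 − 938 = 68 hPa.
68^0.679 ≈ 17.550.
V ≈ 5.7 × 17.550 ≈ 100.0 kt.

100 kt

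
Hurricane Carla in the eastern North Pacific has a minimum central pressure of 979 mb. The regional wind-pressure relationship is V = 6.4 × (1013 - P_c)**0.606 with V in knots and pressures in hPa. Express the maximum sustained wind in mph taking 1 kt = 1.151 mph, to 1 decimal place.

ΔP = 1013 − 979 = 34 mb.
V ≈ 6.4 × 34^0.606 = 6.4 × 8.474 ≈ 54.232 kt.
54.232 × 1.151 ≈ 62.42 mph → 62.4 mph.

62.4 mph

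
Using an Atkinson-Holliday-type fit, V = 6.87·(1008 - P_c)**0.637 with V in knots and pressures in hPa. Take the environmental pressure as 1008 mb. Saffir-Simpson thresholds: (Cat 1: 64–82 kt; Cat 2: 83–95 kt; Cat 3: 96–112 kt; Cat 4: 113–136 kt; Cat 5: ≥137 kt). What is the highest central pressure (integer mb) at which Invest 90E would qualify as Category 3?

945 mb

Category 3 begins at V = 96 kt.
Required ΔP = (96/6.87)^(1/0.637) = 13.974^1.570 ≈ 62.80 mb.
P_c ≤ 1008 − 62.80 = 945.20, so the highest integer P_c is 945 mb.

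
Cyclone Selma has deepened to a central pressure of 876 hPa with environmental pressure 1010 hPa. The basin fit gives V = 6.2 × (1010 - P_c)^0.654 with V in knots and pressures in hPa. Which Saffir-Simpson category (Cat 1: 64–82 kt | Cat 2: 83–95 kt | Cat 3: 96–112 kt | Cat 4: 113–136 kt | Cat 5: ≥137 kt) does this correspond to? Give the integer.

5

ΔP = 1010 − 876 = 134 hPa.
V ≈ 6.2 × 134^0.654 = 6.2 × 24.61 ≈ 153 kt.
153 kt falls in the Category 5 band.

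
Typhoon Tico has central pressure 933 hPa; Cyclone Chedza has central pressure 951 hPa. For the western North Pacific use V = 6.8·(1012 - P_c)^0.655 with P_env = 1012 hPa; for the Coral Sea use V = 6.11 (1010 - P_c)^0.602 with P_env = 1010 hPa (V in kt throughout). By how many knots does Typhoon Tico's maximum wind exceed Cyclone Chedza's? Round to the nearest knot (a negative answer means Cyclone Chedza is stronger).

Typhoon Tico: ΔP = 79; V ≈ 6.8 × 79^0.655 ≈ 118.97 kt.
Cyclone Chedza: ΔP = 59; V ≈ 6.11 × 59^0.602 ≈ 71.14 kt.
Difference ≈ 118.97 − 71.14 = 47.83 → 48 kt.

48 kt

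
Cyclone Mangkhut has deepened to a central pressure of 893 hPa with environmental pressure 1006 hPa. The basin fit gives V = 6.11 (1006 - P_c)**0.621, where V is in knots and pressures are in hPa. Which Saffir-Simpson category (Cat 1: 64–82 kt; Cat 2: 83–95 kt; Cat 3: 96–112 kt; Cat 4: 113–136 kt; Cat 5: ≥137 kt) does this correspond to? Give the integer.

4

ΔP = 1006 − 893 = 113 hPa.
V ≈ 6.11 × 113^0.621 = 6.11 × 18.83 ≈ 115 kt.
115 kt falls in the Category 4 band.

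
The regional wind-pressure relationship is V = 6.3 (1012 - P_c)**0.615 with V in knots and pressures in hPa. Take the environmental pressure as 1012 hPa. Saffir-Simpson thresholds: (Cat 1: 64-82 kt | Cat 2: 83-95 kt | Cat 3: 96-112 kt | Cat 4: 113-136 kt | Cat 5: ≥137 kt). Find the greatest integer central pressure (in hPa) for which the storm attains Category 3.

928 hPa

Category 3 begins at V = 96 kt.
Required ΔP = (96/6.3)^(1/0.615) = 15.238^1.626 ≈ 83.84 hPa.
P_c ≤ 1012 − 83.84 = 928.16, so the highest integer P_c is 928 hPa.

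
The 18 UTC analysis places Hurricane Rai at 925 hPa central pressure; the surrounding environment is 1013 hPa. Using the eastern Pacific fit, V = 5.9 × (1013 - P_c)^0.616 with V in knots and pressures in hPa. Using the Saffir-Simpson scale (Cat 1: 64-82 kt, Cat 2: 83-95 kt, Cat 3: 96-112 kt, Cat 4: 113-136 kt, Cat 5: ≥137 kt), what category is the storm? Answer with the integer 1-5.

ΔP = 1013 − 925 = 88 hPa.
V ≈ 5.9 × 88^0.616 = 5.9 × 15.77 ≈ 93 kt.
93 kt falls in the Category 2 band.

2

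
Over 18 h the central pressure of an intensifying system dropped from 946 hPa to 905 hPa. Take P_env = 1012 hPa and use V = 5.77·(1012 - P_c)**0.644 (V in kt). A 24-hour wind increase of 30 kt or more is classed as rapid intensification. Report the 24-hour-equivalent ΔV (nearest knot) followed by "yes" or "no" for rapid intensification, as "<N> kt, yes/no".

V₁: ΔP = 66, V ≈ 5.77 × 66^0.644 ≈ 85.70 kt.
V₂: ΔP = 107, V ≈ 5.77 × 107^0.644 ≈ 116.98 kt.
ΔV over 18 h = 31.28 kt → 24 h equivalent = 31.28 × 24/18 ≈ 41.71 kt.
42 kt ≥ 30 kt ⇒ rapid intensification.

42 kt, yes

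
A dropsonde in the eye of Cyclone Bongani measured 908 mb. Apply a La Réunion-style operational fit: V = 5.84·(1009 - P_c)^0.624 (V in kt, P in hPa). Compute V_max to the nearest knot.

ΔP = 1009 − 908 = 101 mb.
101^0.624 ≈ 17.811.
V ≈ 5.84 × 17.811 ≈ 104.0 kt.

104 kt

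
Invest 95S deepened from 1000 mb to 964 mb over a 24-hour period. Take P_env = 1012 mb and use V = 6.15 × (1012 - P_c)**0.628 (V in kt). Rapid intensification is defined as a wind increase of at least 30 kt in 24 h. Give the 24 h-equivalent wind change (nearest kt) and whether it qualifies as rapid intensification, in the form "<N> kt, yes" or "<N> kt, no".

41 kt, yes

V₁: ΔP = 12, V ≈ 6.15 × 12^0.628 ≈ 29.28 kt.
V₂: ΔP = 48, V ≈ 6.15 × 48^0.628 ≈ 69.94 kt.
ΔV over 24 h = 40.66 kt → 24 h equivalent = 40.66 × 24/24 ≈ 40.66 kt.
41 kt ≥ 30 kt ⇒ rapid intensification.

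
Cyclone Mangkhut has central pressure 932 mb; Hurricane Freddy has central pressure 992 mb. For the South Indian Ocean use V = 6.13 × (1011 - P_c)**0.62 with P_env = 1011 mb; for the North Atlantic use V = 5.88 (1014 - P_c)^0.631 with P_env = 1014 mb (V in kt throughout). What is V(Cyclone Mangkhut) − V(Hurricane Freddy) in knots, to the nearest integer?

Cyclone Mangkhut: ΔP = 79; V ≈ 6.13 × 79^0.62 ≈ 92.04 kt.
Hurricane Freddy: ΔP = 22; V ≈ 5.88 × 22^0.631 ≈ 41.35 kt.
Difference ≈ 92.04 − 41.35 = 50.69 → 51 kt.

51 kt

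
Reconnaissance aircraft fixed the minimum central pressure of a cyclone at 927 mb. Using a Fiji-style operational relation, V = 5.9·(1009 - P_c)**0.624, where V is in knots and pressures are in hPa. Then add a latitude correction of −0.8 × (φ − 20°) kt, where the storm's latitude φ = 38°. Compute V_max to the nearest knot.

ΔP = 1009 − 927 = 82 mb.
82^0.624 ≈ 15.639.
V ≈ 5.9 × 15.639 ≈ 92.3 kt.
Latitude correction: −0.8 × (38 − 20) = -14.4 kt.
Corrected V ≈ 77.9 kt → 78 kt.

78 kt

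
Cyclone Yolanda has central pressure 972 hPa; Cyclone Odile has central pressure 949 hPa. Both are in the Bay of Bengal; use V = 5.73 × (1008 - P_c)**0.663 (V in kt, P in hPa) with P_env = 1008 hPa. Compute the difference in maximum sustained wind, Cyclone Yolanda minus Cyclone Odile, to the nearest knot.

Cyclone Yolanda: ΔP = 36; V ≈ 5.73 × 36^0.663 ≈ 61.66 kt.
Cyclone Odile: ΔP = 59; V ≈ 5.73 × 59^0.663 ≈ 85.55 kt.
Difference ≈ 61.66 − 85.55 = -23.89 → -24 kt.

-24 kt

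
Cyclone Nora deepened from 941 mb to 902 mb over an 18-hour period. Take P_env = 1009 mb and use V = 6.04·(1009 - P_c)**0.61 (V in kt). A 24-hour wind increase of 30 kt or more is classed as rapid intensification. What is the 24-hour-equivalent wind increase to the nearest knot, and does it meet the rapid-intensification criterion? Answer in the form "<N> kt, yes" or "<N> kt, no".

34 kt, yes

V₁: ΔP = 68, V ≈ 6.04 × 68^0.61 ≈ 79.23 kt.
V₂: ΔP = 107, V ≈ 6.04 × 107^0.61 ≈ 104.46 kt.
ΔV over 18 h = 25.23 kt → 24 h equivalent = 25.23 × 24/18 ≈ 33.64 kt.
34 kt ≥ 30 kt ⇒ rapid intensification.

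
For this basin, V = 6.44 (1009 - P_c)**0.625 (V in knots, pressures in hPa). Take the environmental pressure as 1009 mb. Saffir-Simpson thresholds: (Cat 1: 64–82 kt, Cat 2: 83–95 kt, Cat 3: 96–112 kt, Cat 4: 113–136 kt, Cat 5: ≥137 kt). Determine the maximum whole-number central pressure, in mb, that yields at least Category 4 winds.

Category 4 begins at V = 113 kt.
Required ΔP = (113/6.44)^(1/0.625) = 17.547^1.600 ≈ 97.88 mb.
P_c ≤ 1009 − 97.88 = 911.12, so the highest integer P_c is 911 mb.

911 mb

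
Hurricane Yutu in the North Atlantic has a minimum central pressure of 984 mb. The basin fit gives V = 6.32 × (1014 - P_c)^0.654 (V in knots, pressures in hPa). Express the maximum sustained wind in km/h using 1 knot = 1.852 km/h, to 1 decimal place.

ΔP = 1014 − 984 = 30 mb.
V ≈ 6.32 × 30^0.654 = 6.32 × 9.248 ≈ 58.446 kt.
58.446 × 1.852 ≈ 108.24 km/h → 108.2 km/h.

108.2 km/h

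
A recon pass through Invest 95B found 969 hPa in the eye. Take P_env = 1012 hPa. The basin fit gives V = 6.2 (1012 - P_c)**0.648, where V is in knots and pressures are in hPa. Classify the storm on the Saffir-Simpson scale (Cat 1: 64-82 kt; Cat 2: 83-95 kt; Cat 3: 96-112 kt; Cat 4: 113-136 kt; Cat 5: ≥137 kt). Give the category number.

1

ΔP = 1012 − 969 = 43 hPa.
V ≈ 6.2 × 43^0.648 = 6.2 × 11.44 ≈ 71 kt.
71 kt falls in the Category 1 band.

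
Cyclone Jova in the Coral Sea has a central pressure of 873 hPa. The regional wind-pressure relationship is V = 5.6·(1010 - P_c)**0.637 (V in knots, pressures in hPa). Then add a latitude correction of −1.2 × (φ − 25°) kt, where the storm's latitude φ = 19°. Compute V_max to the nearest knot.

ΔP = 1010 − 873 = 137 hPa.
137^0.637 ≈ 22.966.
V ≈ 5.6 × 22.966 ≈ 128.6 kt.
Latitude correction: −1.2 × (19 − 25) = 7.2 kt.
Corrected V ≈ 135.8 kt → 136 kt.

136 kt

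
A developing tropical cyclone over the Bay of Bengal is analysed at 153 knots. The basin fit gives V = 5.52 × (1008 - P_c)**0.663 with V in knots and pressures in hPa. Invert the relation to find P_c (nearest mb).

ΔP = (V / 5.52)^(1/0.663) = (153/5.52)^1.508.
153/5.52 = 27.717; 27.717^1.508 ≈ 150.00 mb.
P_c = 1008 − 150.00 = 858.00 ≈ 858 mb.

858 mb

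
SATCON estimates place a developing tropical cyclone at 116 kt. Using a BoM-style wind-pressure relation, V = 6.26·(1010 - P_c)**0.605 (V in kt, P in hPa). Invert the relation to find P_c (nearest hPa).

885 hPa

ΔP = (V / 6.26)^(1/0.605) = (116/6.26)^1.653.
116/6.26 = 18.530; 18.530^1.653 ≈ 124.65 hPa.
P_c = 1010 − 124.65 = 885.35 ≈ 885 hPa.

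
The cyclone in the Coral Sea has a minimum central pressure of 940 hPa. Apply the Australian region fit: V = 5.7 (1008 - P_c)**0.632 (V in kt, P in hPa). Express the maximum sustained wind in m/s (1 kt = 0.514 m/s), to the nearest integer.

42 m/s

ΔP = 1008 − 940 = 68 hPa.
V ≈ 5.7 × 68^0.632 = 5.7 × 14.393 ≈ 82.039 kt.
82.039 × 0.514 ≈ 42.17 m/s → 42 m/s.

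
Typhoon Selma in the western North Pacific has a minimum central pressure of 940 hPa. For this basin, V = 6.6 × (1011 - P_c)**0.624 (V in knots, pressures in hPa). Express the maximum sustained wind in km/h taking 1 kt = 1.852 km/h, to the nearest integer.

ΔP = 1011 − 940 = 71 hPa.
V ≈ 6.6 × 71^0.624 = 6.6 × 14.295 ≈ 94.347 kt.
94.347 × 1.852 ≈ 174.73 km/h → 175 km/h.

175 km/h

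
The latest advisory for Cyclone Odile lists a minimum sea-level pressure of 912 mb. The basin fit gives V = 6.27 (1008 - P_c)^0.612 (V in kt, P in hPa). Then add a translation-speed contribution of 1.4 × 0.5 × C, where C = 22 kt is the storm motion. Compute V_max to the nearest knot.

118 kt

ΔP = 1008 − 912 = 96 mb.
96^0.612 ≈ 16.336.
V ≈ 6.27 × 16.336 ≈ 102.4 kt.
Translation term: 1.4 × 0.5 × 22 = 15.4 kt.
Corrected V ≈ 117.8 kt → 118 kt.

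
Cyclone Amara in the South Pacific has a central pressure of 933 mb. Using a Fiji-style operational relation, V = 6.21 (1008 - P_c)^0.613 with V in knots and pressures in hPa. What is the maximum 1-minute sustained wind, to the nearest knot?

ΔP = 1008 − 933 = 75 mb.
75^0.613 ≈ 14.106.
V ≈ 6.21 × 14.106 ≈ 87.6 kt.

88 kt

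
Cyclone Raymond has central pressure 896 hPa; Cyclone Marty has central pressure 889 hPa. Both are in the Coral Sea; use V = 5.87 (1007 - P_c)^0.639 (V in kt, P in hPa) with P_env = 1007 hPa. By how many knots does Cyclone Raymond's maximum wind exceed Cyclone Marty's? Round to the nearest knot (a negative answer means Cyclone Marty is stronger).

Cyclone Raymond: ΔP = 111; V ≈ 5.87 × 111^0.639 ≈ 119.01 kt.
Cyclone Marty: ΔP = 118; V ≈ 5.87 × 118^0.639 ≈ 123.76 kt.
Difference ≈ 119.01 − 123.76 = -4.75 → -5 kt.

-5 kt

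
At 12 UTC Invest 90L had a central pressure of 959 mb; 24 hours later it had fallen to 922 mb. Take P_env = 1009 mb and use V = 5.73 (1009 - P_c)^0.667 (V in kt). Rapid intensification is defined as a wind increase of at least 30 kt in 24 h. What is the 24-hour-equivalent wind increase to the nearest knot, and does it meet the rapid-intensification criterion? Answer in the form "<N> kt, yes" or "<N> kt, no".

V₁: ΔP = 50, V ≈ 5.73 × 50^0.667 ≈ 77.87 kt.
V₂: ΔP = 87, V ≈ 5.73 × 87^0.667 ≈ 112.67 kt.
ΔV over 24 h = 34.80 kt → 24 h equivalent = 34.80 × 24/24 ≈ 34.80 kt.
35 kt ≥ 30 kt ⇒ rapid intensification.

35 kt, yes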